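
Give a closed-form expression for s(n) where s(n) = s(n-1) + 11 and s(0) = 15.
Recurrence: s(n) = s(n-1) + 11, initial: s(0) = 15.
Each step adds 11, so s(n) = s(0) + 11n = 11n + 15.

s(n) = 11n + 15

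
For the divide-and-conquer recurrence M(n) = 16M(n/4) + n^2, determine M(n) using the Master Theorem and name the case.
Master Theorem template: M(n) = a·M(n/b) + f(n).
Here: a=16, b=4, f(n)=n^2
Compute log_b(a) = log_4(16) = 2.
f(n) = n^2 = Θ(n^2). Case 2: M(n) = Θ(n^2 log n).

Case 2: M(n) = Θ(n^2 log n)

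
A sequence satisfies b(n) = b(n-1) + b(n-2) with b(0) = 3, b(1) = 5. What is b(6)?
Computing the sequence terms:
3, 5, 8, 13, 21, 34, 55

55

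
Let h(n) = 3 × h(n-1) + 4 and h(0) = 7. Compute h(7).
Computing step by step:
h(0) = 7
h(1) = 3 × 7 + 4 = 25
h(2) = 3 × 25 + 4 = 79
h(3) = 3 × 79 + 4 = 241
h(4) = 3 × 241 + 4 = 727
h(5) = 3 × 727 + 4 = 2185
h(6) = 3 × 2185 + 4 = 6559
h(7) = 3 × 6559 + 4 = 19681

19681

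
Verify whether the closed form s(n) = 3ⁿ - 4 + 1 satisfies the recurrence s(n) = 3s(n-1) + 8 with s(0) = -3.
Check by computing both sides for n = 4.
From the recurrence with s(0) = -3:
  s(0) = -3, s(1) = -1, s(2) = 5, s(3) = 23, s(4) = 77
  so the recurrence gives s(4) = 77.
From the proposed closed form s(n) = 3ⁿ - 4 + 1:
  s(4) = 78.
The recurrence gives 77 but the closed form gives 78, so the closed form does not satisfy the recurrence.

No, the closed form is incorrect.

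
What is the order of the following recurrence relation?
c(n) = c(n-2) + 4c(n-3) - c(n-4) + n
The order is the largest lag k for which c(n-k) appears. Here the deepest term is c(n-4) (the n term is non-homogeneous and does not affect the order), so the order is 4.

Order 4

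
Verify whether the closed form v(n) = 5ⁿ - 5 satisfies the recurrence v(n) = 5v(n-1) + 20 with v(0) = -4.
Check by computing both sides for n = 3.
From the recurrence with v(0) = -4:
  v(0) = -4, v(1) = 0, v(2) = 20, v(3) = 120
  so the recurrence gives v(3) = 120.
From the proposed closed form v(n) = 5ⁿ - 5:
  v(3) = 120.
Both sides give 120 at n = 3, and the initial condition(s) match, so the closed form is consistent.

Yes, the closed form is correct.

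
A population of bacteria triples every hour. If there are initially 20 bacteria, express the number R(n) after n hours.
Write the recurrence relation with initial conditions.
Each hour multiplies the count by 3, so the count after n hours depends only on the count after n-1 hours: R(n) = 3 × R(n-1). The starting count gives R(0) = 20.
Unrolling n times gives the closed form R(n) = 20 × 3ⁿ.

R(n) = 3 × R(n-1), R(0) = 20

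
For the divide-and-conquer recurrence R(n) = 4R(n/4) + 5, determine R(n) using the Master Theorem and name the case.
Master Theorem template: R(n) = a·R(n/b) + f(n).
Here: a=4, b=4, f(n)=5
Compute log_b(a) = log_4(4) = 1.
f(n) = 5 = O(n^(1-ε)) with ε = 1. Case 1: R(n) = Θ(n^log_b(a)) = Θ(n).

Case 1: R(n) = Θ(n)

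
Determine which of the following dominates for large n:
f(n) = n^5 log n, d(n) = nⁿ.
Comparing growth rates:
Growth-rate hierarchy: log n ≺ any polynomial ≺ any exponential cⁿ (c>1) ≺ n! ≺ nⁿ.
super-exponential nⁿ dominates polynomial degree 5 (with log factor) asymptotically.

d(n) grows faster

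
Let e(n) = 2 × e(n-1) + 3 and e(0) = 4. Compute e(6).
Computing step by step:
e(0) = 4
e(1) = 2 × 4 + 3 = 11
e(2) = 2 × 11 + 3 = 25
e(3) = 2 × 25 + 3 = 53
e(4) = 2 × 53 + 3 = 109
e(5) = 2 × 109 + 3 = 221
e(6) = 2 × 221 + 3 = 445

445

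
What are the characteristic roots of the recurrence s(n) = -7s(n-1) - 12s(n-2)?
Substitute s(n) = rⁿ and divide through by rⁿ⁻²: r² + 7r + 12 = 0
Factor: (r + 4)(r + 3) = 0, so r = -4, -3.
General solution: s(n) = A·(-4)ⁿ + B·(-3)ⁿ

Characteristic: r² + 7r + 12 = 0, Roots: r = -4, -3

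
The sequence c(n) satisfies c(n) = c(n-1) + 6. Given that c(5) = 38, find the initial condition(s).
c(5) = c(0) + 5·6, so c(0) = 38 - 30 = 8.

c(0) = 8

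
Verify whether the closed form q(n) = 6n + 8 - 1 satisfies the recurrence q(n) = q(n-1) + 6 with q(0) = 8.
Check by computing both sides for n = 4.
From the recurrence with q(0) = 8:
  q(0) = 8, q(1) = 14, q(2) = 20, q(3) = 26, q(4) = 32
  so the recurrence gives q(4) = 32.
From the proposed closed form q(n) = 6n + 8 - 1:
  q(4) = 31.
The recurrence gives 32 but the closed form gives 31, so the closed form does not satisfy the recurrence.

No, the closed form is incorrect.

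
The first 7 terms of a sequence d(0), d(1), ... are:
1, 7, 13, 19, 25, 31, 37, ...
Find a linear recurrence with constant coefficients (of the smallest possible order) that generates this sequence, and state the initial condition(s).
Look for the lowest-order linear relation among consecutive terms.
Observation: consecutive differences are constant (= 6).
Check at n=2: 1·7 + 6 = 13. ✓

d(n) = d(n-1) + 6, d(0) = 1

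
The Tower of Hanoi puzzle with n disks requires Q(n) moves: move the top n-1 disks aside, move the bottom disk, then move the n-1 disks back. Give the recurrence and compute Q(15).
Moving n disks = move the top n-1 disks aside (Q(n-1) moves) + move the largest disk (1 move) + move the n-1 disks back on top (Q(n-1) moves), so Q(n) = 2Q(n-1) + 1, with Q(1) = 1 (a single disk takes one move).
First terms: 1, 3, 7, 15, 31, 63, … — each is one less than a power of 2. Indeed Q(n) + 1 = 2(Q(n-1) + 1) with Q(1) + 1 = 2, so Q(n) + 1 = 2ⁿ and Q(n) = 2ⁿ - 1.
Hence Q(15) = 2^15 - 1 = 32768 - 1 = 32767.

Q(n) = 2Q(n-1) + 1, Q(1) = 1; Q(15) = 32767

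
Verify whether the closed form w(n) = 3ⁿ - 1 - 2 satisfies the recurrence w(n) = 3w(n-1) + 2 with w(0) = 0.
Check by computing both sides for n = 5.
From the recurrence with w(0) = 0:
  w(0) = 0, w(1) = 2, w(2) = 8, w(3) = 26, w(4) = 80, w(5) = 242
  so the recurrence gives w(5) = 242.
From the proposed closed form w(n) = 3ⁿ - 1 - 2:
  w(5) = 240.
The recurrence gives 242 but the closed form gives 240, so the closed form does not satisfy the recurrence.

No, the closed form is incorrect.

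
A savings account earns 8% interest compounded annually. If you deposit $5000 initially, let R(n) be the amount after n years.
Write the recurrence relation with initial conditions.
Each year the balance grows by 8%, i.e. is multiplied by 1 + 8/100 = 1.08, so R(n) = 1.08 × R(n-1). The initial deposit gives R(0) = 5000.
Unrolling gives the closed form R(n) = 5000 × (1.08)ⁿ.

R(n) = 1.08 × R(n-1), R(0) = 5000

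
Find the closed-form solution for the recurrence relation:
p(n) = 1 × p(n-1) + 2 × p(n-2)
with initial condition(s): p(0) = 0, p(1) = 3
Recurrence: p(n) = 1 × p(n-1) + 2 × p(n-2), initial: p(0) = 0, p(1) = 3.
Characteristic equation: r² - 1r - 2 = 0, which factors as (r - 2)(r + 1) = 0, so r = 2, -1. General solution p(n) = A·2ⁿ + B·(-1)ⁿ. From p(0) = 0: A + B = 0. From p(1) = 3: 2A - 1B = 3. Solving gives A = 1, B = -1.

p(n) = 2ⁿ - (-1)ⁿ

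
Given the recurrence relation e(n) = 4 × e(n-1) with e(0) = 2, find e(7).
Computing step by step:
e(0) = 2
e(1) = 4 × 2 = 8
e(2) = 4 × 8 = 32
e(3) = 4 × 32 = 128
e(4) = 4 × 128 = 512
e(5) = 4 × 512 = 2048
e(6) = 4 × 2048 = 8192
e(7) = 4 × 8192 = 32768

32768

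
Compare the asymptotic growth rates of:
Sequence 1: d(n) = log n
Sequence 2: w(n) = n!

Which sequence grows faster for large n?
Comparing growth rates:
Growth-rate hierarchy: log n ≺ any polynomial ≺ any exponential cⁿ (c>1) ≺ n! ≺ nⁿ.
factorial dominates logarithmic asymptotically.

w(n) grows faster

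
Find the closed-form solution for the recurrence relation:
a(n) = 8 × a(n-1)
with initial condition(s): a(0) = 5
Recurrence: a(n) = 8 × a(n-1), initial: a(0) = 5.
Each term is 8 times the previous, so this is geometric with ratio 8. After n steps: a(n) = a(0)·8ⁿ = 5·8ⁿ.

a(n) = 5·8ⁿ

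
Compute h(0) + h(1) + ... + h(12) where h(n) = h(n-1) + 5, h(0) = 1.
Computing the sequence terms: 1, 6, 11, 16, 21, 26, 31, 36, 41, 46, 51, 56, 61
Adding these values together:

403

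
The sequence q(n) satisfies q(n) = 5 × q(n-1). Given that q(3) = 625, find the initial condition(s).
In general q(n) = 5ⁿ · q(0). At n = 3: q(0) = q(3) / 5^3 = 625 / 125 = 5.

q(0) = 5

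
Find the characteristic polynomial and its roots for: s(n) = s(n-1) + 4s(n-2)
Substitute s(n) = rⁿ and divide through by rⁿ⁻²: r² - r - 4 = 0
Discriminant: 1² + 4·4 = 17, not a perfect square, so by the quadratic formula r = (1 ± √17)/2.
General solution: s(n) = A·r₁ⁿ + B·r₂ⁿ where r₁,r₂ = (1 ± √17)/2

Characteristic: r² - r - 4 = 0, Roots: r = (1 ± √17)/2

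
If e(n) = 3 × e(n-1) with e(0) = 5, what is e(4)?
Computing step by step:
e(0) = 5
e(1) = 3 × 5 = 15
e(2) = 3 × 15 = 45
e(3) = 3 × 45 = 135
e(4) = 3 × 135 = 405

405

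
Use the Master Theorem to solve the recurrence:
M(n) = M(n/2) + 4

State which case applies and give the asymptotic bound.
Master Theorem template: M(n) = a·M(n/b) + f(n).
Here: a=1, b=2, f(n)=4
Compute log_b(a) = log_2(1) = 0.
f(n) = 4 = Θ(1). Case 2: M(n) = Θ(log n).

Case 2: M(n) = Θ(log n)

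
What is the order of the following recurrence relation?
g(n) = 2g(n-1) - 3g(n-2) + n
The order is the largest lag k for which g(n-k) appears. Here the deepest term is g(n-2) (the n term is non-homogeneous and does not affect the order), so the order is 2.

Order 2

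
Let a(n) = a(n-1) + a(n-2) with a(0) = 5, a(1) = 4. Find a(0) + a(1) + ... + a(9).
Computing the sequence terms: 5, 4, 9, 13, 22, 35, 57, 92, 149, 241
Adding these values together:

627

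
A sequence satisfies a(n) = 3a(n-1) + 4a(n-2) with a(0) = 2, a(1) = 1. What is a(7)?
Computing the sequence terms:
2, 1, 11, 37, 155, 613, 2459, 9829

9829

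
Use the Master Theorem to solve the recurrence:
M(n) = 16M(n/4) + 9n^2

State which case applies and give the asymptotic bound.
Master Theorem template: M(n) = a·M(n/b) + f(n).
Here: a=16, b=4, f(n)=9n^2
Compute log_b(a) = log_4(16) = 2.
f(n) = 9n^2 = Θ(n^2). Case 2: M(n) = Θ(n^2 log n).

Case 2: M(n) = Θ(n^2 log n)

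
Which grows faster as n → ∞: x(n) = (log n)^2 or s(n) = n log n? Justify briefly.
Comparing growth rates:
Growth-rate hierarchy: log n ≺ any polynomial ≺ any exponential cⁿ (c>1) ≺ n! ≺ nⁿ.
polynomial degree 1 (with log factor) dominates polylogarithmic (log n)^2 asymptotically.

s(n) grows faster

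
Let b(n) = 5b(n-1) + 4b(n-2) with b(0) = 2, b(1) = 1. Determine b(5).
Computing the sequence terms:
2, 1, 13, 69, 397, 2261

2261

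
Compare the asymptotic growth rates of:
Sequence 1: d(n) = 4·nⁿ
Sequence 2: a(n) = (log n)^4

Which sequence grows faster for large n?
Comparing growth rates:
Growth-rate hierarchy: log n ≺ any polynomial ≺ any exponential cⁿ (c>1) ≺ n! ≺ nⁿ.
super-exponential nⁿ dominates polylogarithmic (log n)^4 asymptotically.

d(n) grows faster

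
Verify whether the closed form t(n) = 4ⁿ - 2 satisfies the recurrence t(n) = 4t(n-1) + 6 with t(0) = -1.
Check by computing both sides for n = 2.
From the recurrence with t(0) = -1:
  t(0) = -1, t(1) = 2, t(2) = 14
  so the recurrence gives t(2) = 14.
From the proposed closed form t(n) = 4ⁿ - 2:
  t(2) = 14.
Both sides give 14 at n = 2, and the initial condition(s) match, so the closed form is consistent.

Yes, the closed form is correct.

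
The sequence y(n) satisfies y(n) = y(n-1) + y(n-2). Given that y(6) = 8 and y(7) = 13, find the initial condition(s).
Work backwards using y(k) = y(k+2) - y(k+1):
y(5) = y(7) - y(6) = 13 - 8 = 5
y(4) = y(6) - y(5) = 8 - 5 = 3
y(3) = y(5) - y(4) = 5 - 3 = 2
y(2) = y(4) - y(3) = 3 - 2 = 1
y(1) = y(3) - y(2) = 2 - 1 = 1
y(0) = y(2) - y(1) = 1 - 1 = 0

y(0) = 0, y(1) = 1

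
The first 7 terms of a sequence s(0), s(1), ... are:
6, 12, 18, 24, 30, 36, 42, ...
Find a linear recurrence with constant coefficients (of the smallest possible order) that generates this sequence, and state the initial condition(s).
Look for the lowest-order linear relation among consecutive terms.
Observation: consecutive differences are constant (= 6).
Check at n=2: 1·12 + 6 = 18. ✓

s(n) = s(n-1) + 6, s(0) = 6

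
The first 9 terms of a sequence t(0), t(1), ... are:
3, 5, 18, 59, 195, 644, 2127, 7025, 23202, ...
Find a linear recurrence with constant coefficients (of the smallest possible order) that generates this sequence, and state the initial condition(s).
Look for the lowest-order linear relation among consecutive terms.
Observation: t(n) - 3·t(n-1) - (1)·t(n-2) = 0 holds for the shown terms, and no order-1 relation t(n) = α·t(n-1) + β fits.
Check at n=3: 3·18 + (1)·5 = 59. ✓

t(n) = 3t(n-1) + t(n-2), t(0) = 3, t(1) = 5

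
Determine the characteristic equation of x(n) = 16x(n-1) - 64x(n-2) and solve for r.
Substitute x(n) = rⁿ and divide through by rⁿ⁻²: r² - 16r + 64 = 0
Factor: (r - 8)² = 0, so r = 8 (double root).
General solution: x(n) = (A + Bn)·8ⁿ

Characteristic: r² - 16r + 64 = 0, Roots: r = 8 (double root)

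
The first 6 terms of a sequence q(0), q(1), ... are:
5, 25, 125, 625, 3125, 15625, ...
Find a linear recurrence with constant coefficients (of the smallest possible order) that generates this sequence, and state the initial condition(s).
Look for the lowest-order linear relation among consecutive terms.
Observation: each term is 5× the previous.
Check at n=2: 5·25 = 125. ✓

q(n) = 5 × q(n-1), q(0) = 5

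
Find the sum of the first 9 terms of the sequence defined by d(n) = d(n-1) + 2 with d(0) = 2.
Computing the sequence terms: 2, 4, 6, 8, 10, 12, 14, 16, 18
Adding these values together:

90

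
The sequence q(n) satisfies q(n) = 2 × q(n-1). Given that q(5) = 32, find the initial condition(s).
In general q(n) = 2ⁿ · q(0). At n = 5: q(0) = q(5) / 2^5 = 32 / 32 = 1.

q(0) = 1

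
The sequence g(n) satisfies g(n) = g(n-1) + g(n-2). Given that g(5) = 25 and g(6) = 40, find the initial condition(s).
Work backwards using g(k) = g(k+2) - g(k+1):
g(4) = g(6) - g(5) = 40 - 25 = 15
g(3) = g(5) - g(4) = 25 - 15 = 10
g(2) = g(4) - g(3) = 15 - 10 = 5
g(1) = g(3) - g(2) = 10 - 5 = 5
g(0) = g(2) - g(1) = 5 - 5 = 0

g(0) = 0, g(1) = 5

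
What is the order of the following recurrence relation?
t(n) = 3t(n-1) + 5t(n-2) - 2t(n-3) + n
The order is the largest lag k for which t(n-k) appears. Here the deepest term is t(n-3) (the n term is non-homogeneous and does not affect the order), so the order is 3.

Order 3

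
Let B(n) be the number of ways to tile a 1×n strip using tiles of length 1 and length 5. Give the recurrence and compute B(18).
Condition on the last tile: it has length 1 (leaving a 1×(n-1) strip) or length 5 (leaving a 1×(n-5) strip), so B(n) = B(n-1) + B(n-5) (order-5 linear recurrence).
For 0 ≤ i < 5 only unit tiles fit, so B(i) = 1.
Iterating the recurrence: B(5) = 2, B(6) = 3, B(7) = 4, B(8) = 5, B(9) = 6, B(10) = 8, B(11) = 11, B(12) = 15, B(13) = 20, B(14) = 26, B(15) = 34, B(16) = 45, B(17) = 60, B(18) = 80.

B(n) = B(n-1) + B(n-5), with B(i) = 1 for 0 ≤ i < 5; B(18) = 80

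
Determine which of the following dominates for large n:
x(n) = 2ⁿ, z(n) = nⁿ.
Comparing growth rates:
Growth-rate hierarchy: log n ≺ any polynomial ≺ any exponential cⁿ (c>1) ≺ n! ≺ nⁿ.
super-exponential nⁿ dominates exponential base 2 asymptotically.

z(n) grows faster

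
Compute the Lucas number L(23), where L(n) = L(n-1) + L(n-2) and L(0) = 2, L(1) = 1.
Computing the sequence terms:
2, 1, 3, 4, 7, 11, 18, 29, 47, 76, 123, 199, 322, 521, 843, 1364, 2207, 3571, 5778, 9349, 15127, 24476, 39603, 64079

64079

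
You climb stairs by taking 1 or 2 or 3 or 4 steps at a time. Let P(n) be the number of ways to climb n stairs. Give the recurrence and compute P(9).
Condition on the size of the last step (1 to 4): before it there were n-1, …, n-4 stairs climbed, and these cases are disjoint, so P(n) = P(n-1) + P(n-2) + P(n-3) + P(n-4) (order-4 linear recurrence).
Initial conditions by direct count (compositions of i into parts ≤ 4): P(1) = 1; P(2) = 2; P(3) = 4; P(4) = 8.
Iterating the recurrence: P(5) = 15, P(6) = 29, P(7) = 56, P(8) = 108, P(9) = 208.

P(n) = P(n-1) + P(n-2) + P(n-3) + P(n-4), P(1) = 1, P(2) = 2, P(3) = 4, P(4) = 8; P(9) = 208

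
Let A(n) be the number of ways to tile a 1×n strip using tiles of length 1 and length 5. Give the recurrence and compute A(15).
Condition on the last tile: it has length 1 (leaving a 1×(n-1) strip) or length 5 (leaving a 1×(n-5) strip), so A(n) = A(n-1) + A(n-5) (order-5 linear recurrence).
For 0 ≤ i < 5 only unit tiles fit, so A(i) = 1.
Iterating the recurrence: A(5) = 2, A(6) = 3, A(7) = 4, A(8) = 5, A(9) = 6, A(10) = 8, A(11) = 11, A(12) = 15, A(13) = 20, A(14) = 26, A(15) = 34.

A(n) = A(n-1) + A(n-5), with A(i) = 1 for 0 ≤ i < 5; A(15) = 34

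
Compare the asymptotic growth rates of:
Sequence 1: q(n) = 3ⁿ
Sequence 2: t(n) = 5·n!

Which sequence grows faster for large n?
Comparing growth rates:
Growth-rate hierarchy: log n ≺ any polynomial ≺ any exponential cⁿ (c>1) ≺ n! ≺ nⁿ.
factorial dominates exponential base 3 asymptotically.

t(n) grows faster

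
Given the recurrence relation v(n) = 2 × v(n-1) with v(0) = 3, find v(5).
Computing step by step:
v(0) = 3
v(1) = 2 × 3 = 6
v(2) = 2 × 6 = 12
v(3) = 2 × 12 = 24
v(4) = 2 × 24 = 48
v(5) = 2 × 48 = 96

96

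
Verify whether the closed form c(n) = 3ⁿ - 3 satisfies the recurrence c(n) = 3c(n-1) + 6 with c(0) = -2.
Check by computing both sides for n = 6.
From the recurrence with c(0) = -2:
  c(0) = -2, c(1) = 0, c(2) = 6, c(3) = 24, c(4) = 78, c(5) = 240, c(6) = 726
  so the recurrence gives c(6) = 726.
From the proposed closed form c(n) = 3ⁿ - 3:
  c(6) = 726.
Both sides give 726 at n = 6, and the initial condition(s) match, so the closed form is consistent.

Yes, the closed form is correct.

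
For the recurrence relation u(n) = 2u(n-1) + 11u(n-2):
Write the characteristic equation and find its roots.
Substitute u(n) = rⁿ and divide through by rⁿ⁻²: r² - 2r - 11 = 0
Discriminant: 2² + 4·11 = 48, not a perfect square, so by the quadratic formula r = (2 ± √48)/2.
General solution: u(n) = A·r₁ⁿ + B·r₂ⁿ where r₁,r₂ = (2 ± √48)/2

Characteristic: r² - 2r - 11 = 0, Roots: r = (2 ± √48)/2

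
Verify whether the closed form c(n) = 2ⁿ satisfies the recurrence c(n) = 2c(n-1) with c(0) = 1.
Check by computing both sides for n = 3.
From the recurrence with c(0) = 1:
  c(0) = 1, c(1) = 2, c(2) = 4, c(3) = 8
  so the recurrence gives c(3) = 8.
From the proposed closed form c(n) = 2ⁿ:
  c(3) = 8.
Both sides give 8 at n = 3, and the initial condition(s) match, so the closed form is consistent.

Yes, the closed form is correct.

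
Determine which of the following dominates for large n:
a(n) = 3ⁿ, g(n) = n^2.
Comparing growth rates:
Growth-rate hierarchy: log n ≺ any polynomial ≺ any exponential cⁿ (c>1) ≺ n! ≺ nⁿ.
exponential base 3 dominates polynomial degree 2 asymptotically.

a(n) grows faster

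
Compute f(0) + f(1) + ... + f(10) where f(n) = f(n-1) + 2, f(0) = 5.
Computing the sequence terms: 5, 7, 9, 11, 13, 15, 17, 19, 21, 23, 25
Adding these values together:

165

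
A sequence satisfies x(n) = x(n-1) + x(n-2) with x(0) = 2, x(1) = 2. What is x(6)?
Computing the sequence terms:
2, 2, 4, 6, 10, 16, 26

26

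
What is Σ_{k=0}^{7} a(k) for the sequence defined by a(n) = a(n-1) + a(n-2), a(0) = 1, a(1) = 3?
Computing the sequence terms: 1, 3, 4, 7, 11, 18, 29, 47
Adding these values together:

120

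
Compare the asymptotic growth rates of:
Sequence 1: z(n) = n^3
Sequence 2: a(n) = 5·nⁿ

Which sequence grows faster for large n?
Comparing growth rates:
Growth-rate hierarchy: log n ≺ any polynomial ≺ any exponential cⁿ (c>1) ≺ n! ≺ nⁿ.
super-exponential nⁿ dominates polynomial degree 3 asymptotically.

a(n) grows faster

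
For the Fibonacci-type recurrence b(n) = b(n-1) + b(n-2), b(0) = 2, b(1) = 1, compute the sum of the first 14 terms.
Computing the sequence terms: 2, 1, 3, 4, 7, 11, 18, 29, 47, 76, 123, 199, 322, 521
Adding these values together:

1363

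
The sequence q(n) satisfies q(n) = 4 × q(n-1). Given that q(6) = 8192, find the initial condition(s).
In general q(n) = 4ⁿ · q(0). At n = 6: q(0) = q(6) / 4^6 = 8192 / 4096 = 2.

q(0) = 2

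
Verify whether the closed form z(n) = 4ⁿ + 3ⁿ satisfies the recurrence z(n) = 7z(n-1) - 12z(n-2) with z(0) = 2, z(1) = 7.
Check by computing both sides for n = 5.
From the recurrence with z(0) = 2, z(1) = 7:
  z(0) = 2, z(1) = 7, z(2) = 25, z(3) = 91, z(4) = 337, z(5) = 1267
  so the recurrence gives z(5) = 1267.
From the proposed closed form z(n) = 4ⁿ + 3ⁿ:
  z(5) = 1267.
Both sides give 1267 at n = 5, and the initial condition(s) match, so the closed form is consistent.

Yes, the closed form is correct.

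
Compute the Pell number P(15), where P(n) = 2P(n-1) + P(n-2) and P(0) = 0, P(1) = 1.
Computing the sequence terms:
0, 1, 2, 5, 12, 29, 70, 169, 408, 985, 2378, 5741, 13860, 33461, 80782, 195025

195025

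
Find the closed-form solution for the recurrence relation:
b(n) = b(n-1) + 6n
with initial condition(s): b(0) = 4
Recurrence: b(n) = b(n-1) + 6n, initial: b(0) = 4.
Telescoping: b(n) = b(0) + 6·Σᵢ₌₁ⁿ i = 4 + 6·n(n+1)/2.

b(n) = 6·n(n+1)/2 + 4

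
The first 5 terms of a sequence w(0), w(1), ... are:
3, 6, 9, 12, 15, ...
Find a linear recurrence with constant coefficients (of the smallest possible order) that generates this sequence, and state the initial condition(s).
Look for the lowest-order linear relation among consecutive terms.
Observation: consecutive differences are constant (= 3).
Check at n=2: 1·6 + 3 = 9. ✓

w(n) = w(n-1) + 3, w(0) = 3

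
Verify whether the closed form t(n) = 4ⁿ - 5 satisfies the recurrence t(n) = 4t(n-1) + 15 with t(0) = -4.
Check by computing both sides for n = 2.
From the recurrence with t(0) = -4:
  t(0) = -4, t(1) = -1, t(2) = 11
  so the recurrence gives t(2) = 11.
From the proposed closed form t(n) = 4ⁿ - 5:
  t(2) = 11.
Both sides give 11 at n = 2, and the initial condition(s) match, so the closed form is consistent.

Yes, the closed form is correct.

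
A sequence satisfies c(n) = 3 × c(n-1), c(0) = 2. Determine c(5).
Computing step by step:
c(0) = 2
c(1) = 3 × 2 = 6
c(2) = 3 × 6 = 18
c(3) = 3 × 18 = 54
c(4) = 3 × 54 = 162
c(5) = 3 × 162 = 486

486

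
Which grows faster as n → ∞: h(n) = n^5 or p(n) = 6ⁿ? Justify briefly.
Comparing growth rates:
Growth-rate hierarchy: log n ≺ any polynomial ≺ any exponential cⁿ (c>1) ≺ n! ≺ nⁿ.
exponential base 6 dominates polynomial degree 5 asymptotically.

p(n) grows faster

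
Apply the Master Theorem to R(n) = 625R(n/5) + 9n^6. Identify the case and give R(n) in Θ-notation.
Master Theorem template: R(n) = a·R(n/b) + f(n).
Here: a=625, b=5, f(n)=9n^6
Compute log_b(a) = log_5(625) = 4.
f(n) = 9n^6 = Ω(n^(4+ε)) with ε = 2, and the regularity condition holds (a·f(n/b) = (a/b^6)·f(n) with a/b^6 = 5^-2 < 1). Case 3: R(n) = Θ(f(n)) = Θ(n^6).

Case 3: R(n) = Θ(n^6)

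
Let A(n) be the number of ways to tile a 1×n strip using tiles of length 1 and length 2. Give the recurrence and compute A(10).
Condition on the last tile: it has length 1 (leaving a 1×(n-1) strip) or length 2 (leaving a 1×(n-2) strip), so A(n) = A(n-1) + A(n-2) (order-2 linear recurrence).
For 0 ≤ i < 2 only unit tiles fit, so A(i) = 1.
Iterating the recurrence: A(2) = 2, A(3) = 3, A(4) = 5, A(5) = 8, A(6) = 13, A(7) = 21, A(8) = 34, A(9) = 55, A(10) = 89.

A(n) = A(n-1) + A(n-2), with A(i) = 1 for 0 ≤ i < 2; A(10) = 89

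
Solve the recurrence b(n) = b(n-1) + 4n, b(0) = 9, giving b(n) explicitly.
Recurrence: b(n) = b(n-1) + 4n, initial: b(0) = 9.
Telescoping: b(n) = b(0) + 4·Σᵢ₌₁ⁿ i = 9 + 4·n(n+1)/2.

b(n) = 4·n(n+1)/2 + 9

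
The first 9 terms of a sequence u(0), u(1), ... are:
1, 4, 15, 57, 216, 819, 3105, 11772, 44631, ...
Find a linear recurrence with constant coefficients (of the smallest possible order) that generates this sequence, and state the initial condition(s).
Look for the lowest-order linear relation among consecutive terms.
Observation: u(n) - 3·u(n-1) - (3)·u(n-2) = 0 holds for the shown terms, and no order-1 relation u(n) = α·u(n-1) + β fits.
Check at n=3: 3·15 + (3)·4 = 57. ✓

u(n) = 3u(n-1) + 3u(n-2), u(0) = 1, u(1) = 4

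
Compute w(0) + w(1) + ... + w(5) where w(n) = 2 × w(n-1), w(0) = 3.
Computing the sequence terms: 3, 6, 12, 24, 48, 96
Adding these values together:

189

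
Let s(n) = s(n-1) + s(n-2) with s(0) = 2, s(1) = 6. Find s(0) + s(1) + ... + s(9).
Computing the sequence terms: 2, 6, 8, 14, 22, 36, 58, 94, 152, 246
Adding these values together:

638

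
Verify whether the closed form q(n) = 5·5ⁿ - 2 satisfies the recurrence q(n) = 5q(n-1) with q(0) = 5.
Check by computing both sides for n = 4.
From the recurrence with q(0) = 5:
  q(0) = 5, q(1) = 25, q(2) = 125, q(3) = 625, q(4) = 3125
  so the recurrence gives q(4) = 3125.
From the proposed closed form q(n) = 5·5ⁿ - 2:
  q(4) = 3123.
The recurrence gives 3125 but the closed form gives 3123, so the closed form does not satisfy the recurrence.

No, the closed form is incorrect.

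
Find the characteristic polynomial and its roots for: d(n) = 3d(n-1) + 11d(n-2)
Substitute d(n) = rⁿ and divide through by rⁿ⁻²: r² - 3r - 11 = 0
Discriminant: 3² + 4·11 = 53, not a perfect square, so by the quadratic formula r = (3 ± √53)/2.
General solution: d(n) = A·r₁ⁿ + B·r₂ⁿ where r₁,r₂ = (3 ± √53)/2

Characteristic: r² - 3r - 11 = 0, Roots: r = (3 ± √53)/2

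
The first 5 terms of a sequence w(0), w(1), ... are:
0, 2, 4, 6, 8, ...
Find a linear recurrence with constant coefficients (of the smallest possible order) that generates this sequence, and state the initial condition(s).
Look for the lowest-order linear relation among consecutive terms.
Observation: consecutive differences are constant (= 2).
Check at n=2: 1·2 + 2 = 4. ✓

w(n) = w(n-1) + 2, w(0) = 0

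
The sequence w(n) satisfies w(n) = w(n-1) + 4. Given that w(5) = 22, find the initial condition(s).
w(5) = w(0) + 5·4, so w(0) = 22 - 20 = 2.

w(0) = 2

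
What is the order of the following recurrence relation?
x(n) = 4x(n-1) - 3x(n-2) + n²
The order is the largest lag k for which x(n-k) appears. Here the deepest term is x(n-2) (the n² term is non-homogeneous and does not affect the order), so the order is 2.

Order 2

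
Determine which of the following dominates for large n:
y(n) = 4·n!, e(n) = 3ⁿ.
Comparing growth rates:
Growth-rate hierarchy: log n ≺ any polynomial ≺ any exponential cⁿ (c>1) ≺ n! ≺ nⁿ.
factorial dominates exponential base 3 asymptotically.

y(n) grows faster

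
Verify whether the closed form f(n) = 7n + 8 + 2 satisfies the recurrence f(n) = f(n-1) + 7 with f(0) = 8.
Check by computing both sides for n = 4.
From the recurrence with f(0) = 8:
  f(0) = 8, f(1) = 15, f(2) = 22, f(3) = 29, f(4) = 36
  so the recurrence gives f(4) = 36.
From the proposed closed form f(n) = 7n + 8 + 2:
  f(4) = 38.
The recurrence gives 36 but the closed form gives 38, so the closed form does not satisfy the recurrence.

No, the closed form is incorrect.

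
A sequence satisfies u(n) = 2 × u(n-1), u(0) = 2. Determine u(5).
Computing step by step:
u(0) = 2
u(1) = 2 × 2 = 4
u(2) = 2 × 4 = 8
u(3) = 2 × 8 = 16
u(4) = 2 × 16 = 32
u(5) = 2 × 32 = 64

64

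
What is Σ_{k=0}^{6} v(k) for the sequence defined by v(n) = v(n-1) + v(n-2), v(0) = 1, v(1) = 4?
Computing the sequence terms: 1, 4, 5, 9, 14, 23, 37
Adding these values together:

93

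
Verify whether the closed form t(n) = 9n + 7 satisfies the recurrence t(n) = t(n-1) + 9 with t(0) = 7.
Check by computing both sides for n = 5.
From the recurrence with t(0) = 7:
  t(0) = 7, t(1) = 16, t(2) = 25, t(3) = 34, t(4) = 43, t(5) = 52
  so the recurrence gives t(5) = 52.
From the proposed closed form t(n) = 9n + 7:
  t(5) = 52.
Both sides give 52 at n = 5, and the initial condition(s) match, so the closed form is consistent.

Yes, the closed form is correct.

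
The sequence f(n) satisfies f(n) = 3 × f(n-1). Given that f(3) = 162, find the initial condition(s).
In general f(n) = 3ⁿ · f(0). At n = 3: f(0) = f(3) / 3^3 = 162 / 27 = 6.

f(0) = 6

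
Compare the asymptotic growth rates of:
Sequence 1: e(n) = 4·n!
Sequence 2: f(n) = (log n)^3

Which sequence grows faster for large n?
Comparing growth rates:
Growth-rate hierarchy: log n ≺ any polynomial ≺ any exponential cⁿ (c>1) ≺ n! ≺ nⁿ.
factorial dominates polylogarithmic (log n)^3 asymptotically.

e(n) grows faster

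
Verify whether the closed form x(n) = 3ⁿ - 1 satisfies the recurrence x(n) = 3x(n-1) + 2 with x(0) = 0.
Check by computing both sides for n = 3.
From the recurrence with x(0) = 0:
  x(0) = 0, x(1) = 2, x(2) = 8, x(3) = 26
  so the recurrence gives x(3) = 26.
From the proposed closed form x(n) = 3ⁿ - 1:
  x(3) = 26.
Both sides give 26 at n = 3, and the initial condition(s) match, so the closed form is consistent.

Yes, the closed form is correct.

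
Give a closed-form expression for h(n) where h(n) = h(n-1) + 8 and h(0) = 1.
Recurrence: h(n) = h(n-1) + 8, initial: h(0) = 1.
Each step adds 8, so h(n) = h(0) + 8n = 8n + 1.

h(n) = 8n + 1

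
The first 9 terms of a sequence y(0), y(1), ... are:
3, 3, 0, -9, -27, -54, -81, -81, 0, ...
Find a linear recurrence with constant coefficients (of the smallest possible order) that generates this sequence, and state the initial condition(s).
Look for the lowest-order linear relation among consecutive terms.
Observation: y(n) - 3·y(n-1) - (-3)·y(n-2) = 0 holds for the shown terms, and no order-1 relation y(n) = α·y(n-1) + β fits.
Check at n=3: 3·0 + (-3)·3 = -9. ✓

y(n) = 3y(n-1) - 3y(n-2), y(0) = 3, y(1) = 3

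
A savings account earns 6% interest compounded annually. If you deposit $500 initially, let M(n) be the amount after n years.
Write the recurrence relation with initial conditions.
Each year the balance grows by 6%, i.e. is multiplied by 1 + 6/100 = 1.06, so M(n) = 1.06 × M(n-1). The initial deposit gives M(0) = 500.
Unrolling gives the closed form M(n) = 500 × (1.06)ⁿ.

M(n) = 1.06 × M(n-1), M(0) = 500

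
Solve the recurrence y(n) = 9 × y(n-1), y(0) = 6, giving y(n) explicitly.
Recurrence: y(n) = 9 × y(n-1), initial: y(0) = 6.
Each term is 9 times the previous, so this is geometric with ratio 9. After n steps: y(n) = y(0)·9ⁿ = 6·9ⁿ.

y(n) = 6·9ⁿ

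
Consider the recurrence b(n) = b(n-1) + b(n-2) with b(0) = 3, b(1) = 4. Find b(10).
Computing the sequence terms:
3, 4, 7, 11, 18, 29, 47, 76, 123, 199, 322

322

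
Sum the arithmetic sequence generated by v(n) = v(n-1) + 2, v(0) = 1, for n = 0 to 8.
Computing the sequence terms: 1, 3, 5, 7, 9, 11, 13, 15, 17
Adding these values together:

81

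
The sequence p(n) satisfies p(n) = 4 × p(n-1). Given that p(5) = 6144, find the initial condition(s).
In general p(n) = 4ⁿ · p(0). At n = 5: p(0) = p(5) / 4^5 = 6144 / 1024 = 6.

p(0) = 6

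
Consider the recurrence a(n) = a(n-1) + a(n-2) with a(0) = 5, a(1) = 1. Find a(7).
Computing the sequence terms:
5, 1, 6, 7, 13, 20, 33, 53

53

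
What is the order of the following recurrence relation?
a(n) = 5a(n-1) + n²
The order is the largest lag k for which a(n-k) appears. Here the deepest term is a(n-1) (the n² term is non-homogeneous and does not affect the order), so the order is 1.

Order 1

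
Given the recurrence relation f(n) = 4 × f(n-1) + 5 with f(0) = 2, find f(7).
Computing step by step:
f(0) = 2
f(1) = 4 × 2 + 5 = 13
f(2) = 4 × 13 + 5 = 57
f(3) = 4 × 57 + 5 = 233
f(4) = 4 × 233 + 5 = 937
f(5) = 4 × 937 + 5 = 3753
f(6) = 4 × 3753 + 5 = 15017
f(7) = 4 × 15017 + 5 = 60073

60073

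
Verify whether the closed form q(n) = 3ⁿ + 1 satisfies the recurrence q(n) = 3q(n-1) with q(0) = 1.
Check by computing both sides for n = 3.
From the recurrence with q(0) = 1:
  q(0) = 1, q(1) = 3, q(2) = 9, q(3) = 27
  so the recurrence gives q(3) = 27.
From the proposed closed form q(n) = 3ⁿ + 1:
  q(3) = 28.
The recurrence gives 27 but the closed form gives 28, so the closed form does not satisfy the recurrence.

No, the closed form is incorrect.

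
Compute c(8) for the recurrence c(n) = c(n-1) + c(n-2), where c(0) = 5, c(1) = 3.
Computing the sequence terms:
5, 3, 8, 11, 19, 30, 49, 79, 128

128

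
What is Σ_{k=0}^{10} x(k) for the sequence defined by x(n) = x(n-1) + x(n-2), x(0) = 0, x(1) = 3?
Computing the sequence terms: 0, 3, 3, 6, 9, 15, 24, 39, 63, 102, 165
Adding these values together:

429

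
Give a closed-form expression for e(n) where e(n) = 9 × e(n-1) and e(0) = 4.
Recurrence: e(n) = 9 × e(n-1), initial: e(0) = 4.
Each term is 9 times the previous, so this is geometric with ratio 9. After n steps: e(n) = e(0)·9ⁿ = 4·9ⁿ.

e(n) = 4·9ⁿ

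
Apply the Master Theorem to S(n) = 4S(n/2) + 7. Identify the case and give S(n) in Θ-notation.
Master Theorem template: S(n) = a·S(n/b) + f(n).
Here: a=4, b=2, f(n)=7
Compute log_b(a) = log_2(4) = 2.
f(n) = 7 = O(n^(2-ε)) with ε = 2. Case 1: S(n) = Θ(n^log_b(a)) = Θ(n^2).

Case 1: S(n) = Θ(n^2)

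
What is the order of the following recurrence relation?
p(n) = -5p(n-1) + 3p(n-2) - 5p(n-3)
The order is the largest lag k for which p(n-k) appears. Here the deepest term is p(n-3), so the order is 3.

Order 3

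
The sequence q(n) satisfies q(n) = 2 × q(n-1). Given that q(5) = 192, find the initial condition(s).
In general q(n) = 2ⁿ · q(0). At n = 5: q(0) = q(5) / 2^5 = 192 / 32 = 6.

q(0) = 6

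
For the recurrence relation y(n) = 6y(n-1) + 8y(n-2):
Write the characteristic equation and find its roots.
Substitute y(n) = rⁿ and divide through by rⁿ⁻²: r² - 6r - 8 = 0
Discriminant: 6² + 4·8 = 68, not a perfect square, so by the quadratic formula r = (6 ± √68)/2.
General solution: y(n) = A·r₁ⁿ + B·r₂ⁿ where r₁,r₂ = (6 ± √68)/2

Characteristic: r² - 6r - 8 = 0, Roots: r = (6 ± √68)/2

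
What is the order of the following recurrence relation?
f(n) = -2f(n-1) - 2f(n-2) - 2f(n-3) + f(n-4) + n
The order is the largest lag k for which f(n-k) appears. Here the deepest term is f(n-4) (the n term is non-homogeneous and does not affect the order), so the order is 4.

Order 4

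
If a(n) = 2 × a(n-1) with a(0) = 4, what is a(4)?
Computing step by step:
a(0) = 4
a(1) = 2 × 4 = 8
a(2) = 2 × 8 = 16
a(3) = 2 × 16 = 32
a(4) = 2 × 32 = 64

64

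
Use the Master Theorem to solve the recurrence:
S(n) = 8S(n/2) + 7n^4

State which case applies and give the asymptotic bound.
Master Theorem template: S(n) = a·S(n/b) + f(n).
Here: a=8, b=2, f(n)=7n^4
Compute log_b(a) = log_2(8) = 3.
f(n) = 7n^4 = Ω(n^(3+ε)) with ε = 1, and the regularity condition holds (a·f(n/b) = (a/b^4)·f(n) with a/b^4 = 2^-1 < 1). Case 3: S(n) = Θ(f(n)) = Θ(n^4).

Case 3: S(n) = Θ(n^4)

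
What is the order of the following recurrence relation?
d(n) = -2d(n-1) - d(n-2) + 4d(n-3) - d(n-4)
The order is the largest lag k for which d(n-k) appears. Here the deepest term is d(n-4), so the order is 4.

Order 4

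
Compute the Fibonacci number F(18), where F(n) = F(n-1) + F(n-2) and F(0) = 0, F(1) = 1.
Computing the sequence terms:
0, 1, 1, 2, 3, 5, 8, 13, 21, 34, 55, 89, 144, 233, 377, 610, 987, 1597, 2584

2584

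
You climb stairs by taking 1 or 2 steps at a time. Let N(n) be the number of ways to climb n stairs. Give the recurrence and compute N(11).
Condition on the size of the last step (1 to 2): before it there were n-1, …, n-2 stairs climbed, and these cases are disjoint, so N(n) = N(n-1) + N(n-2) (Fibonacci-type sequence).
Initial conditions by direct count (compositions of i into parts ≤ 2): N(1) = 1; N(2) = 2.
Iterating the recurrence: N(3) = 3, N(4) = 5, N(5) = 8, N(6) = 13, N(7) = 21, N(8) = 34, N(9) = 55, N(10) = 89, N(11) = 144.

N(n) = N(n-1) + N(n-2), N(1) = 1, N(2) = 2; N(11) = 144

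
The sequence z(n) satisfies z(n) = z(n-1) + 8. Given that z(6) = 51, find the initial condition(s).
z(6) = z(0) + 6·8, so z(0) = 51 - 48 = 3.

z(0) = 3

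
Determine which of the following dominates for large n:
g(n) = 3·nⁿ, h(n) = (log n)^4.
Comparing growth rates:
Growth-rate hierarchy: log n ≺ any polynomial ≺ any exponential cⁿ (c>1) ≺ n! ≺ nⁿ.
super-exponential nⁿ dominates polylogarithmic (log n)^4 asymptotically.

g(n) grows faster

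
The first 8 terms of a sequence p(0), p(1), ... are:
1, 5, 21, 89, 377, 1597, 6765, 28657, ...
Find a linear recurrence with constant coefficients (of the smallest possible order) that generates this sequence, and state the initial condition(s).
Look for the lowest-order linear relation among consecutive terms.
Observation: p(n) - 4·p(n-1) - (1)·p(n-2) = 0 holds for the shown terms, and no order-1 relation p(n) = α·p(n-1) + β fits.
Check at n=3: 4·21 + (1)·5 = 89. ✓

p(n) = 4p(n-1) + p(n-2), p(0) = 1, p(1) = 5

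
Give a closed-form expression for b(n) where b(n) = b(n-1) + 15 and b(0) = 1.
Recurrence: b(n) = b(n-1) + 15, initial: b(0) = 1.
Each step adds 15, so b(n) = b(0) + 15n = 15n + 1.

b(n) = 15n + 1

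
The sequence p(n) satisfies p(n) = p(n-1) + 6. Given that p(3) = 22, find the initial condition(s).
p(3) = p(0) + 3·6, so p(0) = 22 - 18 = 4.

p(0) = 4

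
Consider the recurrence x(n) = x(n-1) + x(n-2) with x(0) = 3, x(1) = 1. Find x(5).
Computing the sequence terms:
3, 1, 4, 5, 9, 14

14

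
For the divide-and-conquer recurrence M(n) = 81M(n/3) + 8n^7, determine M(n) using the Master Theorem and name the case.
Master Theorem template: M(n) = a·M(n/b) + f(n).
Here: a=81, b=3, f(n)=8n^7
Compute log_b(a) = log_3(81) = 4.
f(n) = 8n^7 = Ω(n^(4+ε)) with ε = 3, and the regularity condition holds (a·f(n/b) = (a/b^7)·f(n) with a/b^7 = 3^-3 < 1). Case 3: M(n) = Θ(f(n)) = Θ(n^7).

Case 3: M(n) = Θ(n^7)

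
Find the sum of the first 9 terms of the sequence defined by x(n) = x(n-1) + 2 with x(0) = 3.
Computing the sequence terms: 3, 5, 7, 9, 11, 13, 15, 17, 19
Adding these values together:

99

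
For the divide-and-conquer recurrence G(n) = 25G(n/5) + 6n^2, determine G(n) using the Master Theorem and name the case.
Master Theorem template: G(n) = a·G(n/b) + f(n).
Here: a=25, b=5, f(n)=6n^2
Compute log_b(a) = log_5(25) = 2.
f(n) = 6n^2 = Θ(n^2). Case 2: G(n) = Θ(n^2 log n).

Case 2: G(n) = Θ(n^2 log n)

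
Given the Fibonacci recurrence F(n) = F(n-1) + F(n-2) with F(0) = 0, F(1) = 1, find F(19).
Computing the sequence terms:
0, 1, 1, 2, 3, 5, 8, 13, 21, 34, 55, 89, 144, 233, 377, 610, 987, 1597, 2584, 4181

4181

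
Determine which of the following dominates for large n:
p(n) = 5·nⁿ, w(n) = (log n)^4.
Comparing growth rates:
Growth-rate hierarchy: log n ≺ any polynomial ≺ any exponential cⁿ (c>1) ≺ n! ≺ nⁿ.
super-exponential nⁿ dominates polylogarithmic (log n)^4 asymptotically.

p(n) grows faster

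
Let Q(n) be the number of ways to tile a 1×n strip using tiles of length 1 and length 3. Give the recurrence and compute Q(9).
Condition on the last tile: it has length 1 (leaving a 1×(n-1) strip) or length 3 (leaving a 1×(n-3) strip), so Q(n) = Q(n-1) + Q(n-3) (order-3 linear recurrence).
For 0 ≤ i < 3 only unit tiles fit, so Q(i) = 1.
Iterating the recurrence: Q(3) = 2, Q(4) = 3, Q(5) = 4, Q(6) = 6, Q(7) = 9, Q(8) = 13, Q(9) = 19.

Q(n) = Q(n-1) + Q(n-3), with Q(i) = 1 for 0 ≤ i < 3; Q(9) = 19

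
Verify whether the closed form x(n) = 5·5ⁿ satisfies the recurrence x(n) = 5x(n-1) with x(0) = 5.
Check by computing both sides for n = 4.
From the recurrence with x(0) = 5:
  x(0) = 5, x(1) = 25, x(2) = 125, x(3) = 625, x(4) = 3125
  so the recurrence gives x(4) = 3125.
From the proposed closed form x(n) = 5·5ⁿ:
  x(4) = 3125.
Both sides give 3125 at n = 4, and the initial condition(s) match, so the closed form is consistent.

Yes, the closed form is correct.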